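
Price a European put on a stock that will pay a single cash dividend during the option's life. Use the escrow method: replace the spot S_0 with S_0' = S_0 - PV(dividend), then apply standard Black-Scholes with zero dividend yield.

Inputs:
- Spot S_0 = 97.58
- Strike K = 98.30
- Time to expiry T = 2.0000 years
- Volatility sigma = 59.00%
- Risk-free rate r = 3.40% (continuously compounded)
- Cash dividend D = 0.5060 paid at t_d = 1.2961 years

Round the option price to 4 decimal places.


Answer: Price = 27.9916

Derivation:
PV(D) = D * exp(-r * t_d) = 0.5060 * 0.95688946 = 0.48418607
S_0' = S_0 - PV(D) = 97.5800 - 0.48418607 = 97.09581393
d1 = (ln(S_0'/K) + (r + sigma^2/2)*T) / (sigma*sqrt(T)) = 0.48391780
d2 = d1 - sigma*sqrt(T) = -0.35046820
exp(-rT) = 0.93426047
N(-d1) = 0.31422210; N(-d2) = 0.63700633
P = K * exp(-rT) * N(-d2) - S_0' * N(-d1) = 98.3000 * 0.93426047 * 0.63700633 - 97.09581393 * 0.31422210 = 27.9916


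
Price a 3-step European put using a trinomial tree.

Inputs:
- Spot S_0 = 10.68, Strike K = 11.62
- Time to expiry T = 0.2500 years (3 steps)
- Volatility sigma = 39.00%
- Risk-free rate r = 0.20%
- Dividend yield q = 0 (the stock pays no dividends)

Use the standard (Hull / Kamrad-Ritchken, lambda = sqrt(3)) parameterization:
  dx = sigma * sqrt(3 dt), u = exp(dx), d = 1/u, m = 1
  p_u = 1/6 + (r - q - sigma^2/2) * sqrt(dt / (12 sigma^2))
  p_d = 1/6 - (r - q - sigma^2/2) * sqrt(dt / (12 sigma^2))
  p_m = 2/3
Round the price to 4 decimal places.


dt = T/N = 0.083333; dx = sigma*sqrt(3*dt) = 0.195000
u = exp(dx) = 1.215311; d = 1/u = 0.822835
p_u = 0.150844, p_m = 0.666667, p_d = 0.182489
Discount per step: exp(-r*dt) = 0.999833
Stock lattice S(k, j) with j the centered position index:
  k=0: S(0,+0) = 10.6800
  k=1: S(1,-1) = 8.7879; S(1,+0) = 10.6800; S(1,+1) = 12.9795
  k=2: S(2,-2) = 7.2310; S(2,-1) = 8.7879; S(2,+0) = 10.6800; S(2,+1) = 12.9795; S(2,+2) = 15.7742
  k=3: S(3,-3) = 5.9499; S(3,-2) = 7.2310; S(3,-1) = 8.7879; S(3,+0) = 10.6800; S(3,+1) = 12.9795; S(3,+2) = 15.7742; S(3,+3) = 19.1705
Terminal payoffs V(N, j) = max(K - S_T, 0):
  V(3,-3) = 5.670109; V(3,-2) = 4.389033; V(3,-1) = 2.832126; V(3,+0) = 0.940000; V(3,+1) = 0.000000; V(3,+2) = 0.000000; V(3,+3) = 0.000000
Backward induction: V(k, j) = exp(-r*dt) * [p_u * V(k+1, j+1) + p_m * V(k+1, j) + p_d * V(k+1, j-1)]
  V(2,-2) = exp(-r*dt) * [p_u*2.832126 + p_m*4.389033 + p_d*5.670109] = 4.387234
  V(2,-1) = exp(-r*dt) * [p_u*0.940000 + p_m*2.832126 + p_d*4.389033] = 2.830357
  V(2,+0) = exp(-r*dt) * [p_u*0.000000 + p_m*0.940000 + p_d*2.832126] = 1.143309
  V(2,+1) = exp(-r*dt) * [p_u*0.000000 + p_m*0.000000 + p_d*0.940000] = 0.171511
  V(2,+2) = exp(-r*dt) * [p_u*0.000000 + p_m*0.000000 + p_d*0.000000] = 0.000000
  V(1,-1) = exp(-r*dt) * [p_u*1.143309 + p_m*2.830357 + p_d*4.387234] = 2.859513
  V(1,+0) = exp(-r*dt) * [p_u*0.171511 + p_m*1.143309 + p_d*2.830357] = 1.304370
  V(1,+1) = exp(-r*dt) * [p_u*0.000000 + p_m*0.171511 + p_d*1.143309] = 0.322929
  V(0,+0) = exp(-r*dt) * [p_u*0.322929 + p_m*1.304370 + p_d*2.859513] = 1.439882

Answer: Price = V(0,0) = 1.4399


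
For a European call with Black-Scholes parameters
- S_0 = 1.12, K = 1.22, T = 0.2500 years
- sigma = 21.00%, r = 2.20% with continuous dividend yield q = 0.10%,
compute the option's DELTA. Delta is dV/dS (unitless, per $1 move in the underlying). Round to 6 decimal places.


d1 = -0.7119968899; d2 = -0.8169968899
phi(d1) = 0.3096203781; exp(-qT) = 0.9997500312; exp(-rT) = 0.9945150973
N(d1) = 0.2382333510
Delta = exp(-qT) * N(d1) = 0.9997500312 * 0.2382333510 = 0.238174

Answer: Delta = 0.238174


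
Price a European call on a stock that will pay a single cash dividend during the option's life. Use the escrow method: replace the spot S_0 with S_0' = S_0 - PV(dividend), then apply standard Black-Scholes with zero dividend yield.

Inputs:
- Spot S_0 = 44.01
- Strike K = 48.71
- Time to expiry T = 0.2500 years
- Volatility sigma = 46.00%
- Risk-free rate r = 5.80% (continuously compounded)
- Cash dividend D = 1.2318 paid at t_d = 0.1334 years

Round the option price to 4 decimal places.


PV(D) = D * exp(-r * t_d) = 1.2318 * 0.99229266 = 1.22230609
S_0' = S_0 - PV(D) = 44.0100 - 1.22230609 = 42.78769391
d1 = (ln(S_0'/K) + (r + sigma^2/2)*T) / (sigma*sqrt(T)) = -0.38558179
d2 = d1 - sigma*sqrt(T) = -0.61558179
exp(-rT) = 0.98560462
N(d1) = 0.34990321; N(d2) = 0.26908529
C = S_0' * N(d1) - K * exp(-rT) * N(d2) = 42.78769391 * 0.34990321 - 48.7100 * 0.98560462 * 0.26908529 = 2.0531

Answer: Price = 2.0531


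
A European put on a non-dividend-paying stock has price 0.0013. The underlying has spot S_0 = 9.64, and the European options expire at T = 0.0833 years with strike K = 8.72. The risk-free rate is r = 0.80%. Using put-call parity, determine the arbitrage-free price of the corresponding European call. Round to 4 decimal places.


Put-call parity: C - P = S_0 * exp(-qT) - K * exp(-rT).
S_0 * exp(-qT) = 9.6400 * 1.00000000 = 9.64000000
K * exp(-rT) = 8.7200 * 0.99933382 = 8.71419093
C = P + S*exp(-qT) - K*exp(-rT)
C = 0.0013 + 9.64000000 - 8.71419093 = 0.9271

Answer: Call price = 0.9271


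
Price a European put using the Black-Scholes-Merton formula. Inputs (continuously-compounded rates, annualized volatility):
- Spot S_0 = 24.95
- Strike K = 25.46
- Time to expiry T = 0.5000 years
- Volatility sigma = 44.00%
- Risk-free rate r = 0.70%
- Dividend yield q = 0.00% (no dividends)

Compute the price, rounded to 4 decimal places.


d1 = (ln(S/K) + (r - q + 0.5*sigma^2) * T) / (sigma * sqrt(T)) = 0.10177590
d2 = d1 - sigma * sqrt(T) = -0.20935108
exp(-rT) = 0.99650612; exp(-qT) = 1.00000000
P = K * exp(-rT) * N(-d2) - S_0 * exp(-qT) * N(-d1)
N(-d1) = 0.45946728; N(-d2) = 0.58291291
P = 25.4600 * 0.99650612 * 0.58291291 - 24.9500 * 1.00000000 * 0.45946728 = 3.3254

Answer: Price = 3.3254


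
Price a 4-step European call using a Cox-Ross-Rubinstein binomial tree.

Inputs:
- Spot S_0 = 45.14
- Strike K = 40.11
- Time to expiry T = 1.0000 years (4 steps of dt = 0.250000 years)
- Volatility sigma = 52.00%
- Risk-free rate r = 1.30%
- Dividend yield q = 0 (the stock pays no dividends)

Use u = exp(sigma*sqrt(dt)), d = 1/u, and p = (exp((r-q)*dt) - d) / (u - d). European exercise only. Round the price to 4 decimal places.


Answer: Price = V(0,0) = 11.8971

Derivation:
dt = T/N = 0.250000
u = exp(sigma*sqrt(dt)) = 1.296930; d = 1/u = 0.771052
p = (exp((r-q)*dt) - d) / (u - d) = 0.441554
Discount per step: exp(-r*dt) = 0.996755
Stock lattice S(k, i) with i counting down-moves:
  k=0: S(0,0) = 45.1400
  k=1: S(1,0) = 58.5434; S(1,1) = 34.8053
  k=2: S(2,0) = 75.9267; S(2,1) = 45.1400; S(2,2) = 26.8367
  k=3: S(3,0) = 98.4717; S(3,1) = 58.5434; S(3,2) = 34.8053; S(3,3) = 20.6924
  k=4: S(4,0) = 127.7109; S(4,1) = 75.9267; S(4,2) = 45.1400; S(4,3) = 26.8367; S(4,4) = 15.9549
Terminal payoffs V(N, i) = max(S_T - K, 0):
  V(4,0) = 87.600856; V(4,1) = 35.816728; V(4,2) = 5.030000; V(4,3) = 0.000000; V(4,4) = 0.000000
Backward induction: V(k, i) = exp(-r*dt) * [p * V(k+1, i) + (1-p) * V(k+1, i+1)].
  V(3,0) = exp(-r*dt) * [p*87.600856 + (1-p)*35.816728] = 58.491804
  V(3,1) = exp(-r*dt) * [p*35.816728 + (1-p)*5.030000] = 18.563570
  V(3,2) = exp(-r*dt) * [p*5.030000 + (1-p)*0.000000] = 2.213810
  V(3,3) = exp(-r*dt) * [p*0.000000 + (1-p)*0.000000] = 0.000000
  V(2,0) = exp(-r*dt) * [p*58.491804 + (1-p)*18.563570] = 36.076598
  V(2,1) = exp(-r*dt) * [p*18.563570 + (1-p)*2.213810] = 9.402502
  V(2,2) = exp(-r*dt) * [p*2.213810 + (1-p)*0.000000] = 0.974344
  V(1,0) = exp(-r*dt) * [p*36.076598 + (1-p)*9.402502] = 21.111828
  V(1,1) = exp(-r*dt) * [p*9.402502 + (1-p)*0.974344] = 4.680594
  V(0,0) = exp(-r*dt) * [p*21.111828 + (1-p)*4.680594] = 11.897141


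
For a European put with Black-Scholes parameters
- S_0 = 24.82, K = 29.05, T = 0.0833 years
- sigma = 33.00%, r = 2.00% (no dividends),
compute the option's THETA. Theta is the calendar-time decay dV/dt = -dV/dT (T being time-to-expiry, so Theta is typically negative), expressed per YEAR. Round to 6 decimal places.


Answer: Theta = -1.053225

Derivation:
d1 = -1.5871596243; d2 = -1.6824033643
phi(d1) = 0.1132138954; exp(-qT) = 1.0000000000; exp(-rT) = 0.9983353870
Theta = -S*exp(-qT)*phi(d1)*sigma/(2*sqrt(T)) + r*K*exp(-rT)*N(-d2) - q*S*exp(-qT)*N(-d1)
N(-d1) = 0.9437617517; N(-d2) = 0.9537546753; sqrt(T) = 0.2886173938
Term 1 = -24.8200 * 1.0000000000 * 0.1132138954 * 0.3300 / (2 * 0.2886173938) = -1.6064342475
Term 2 = 0.0200 * 29.0500 * 0.9983353870 * 0.9537546753 = 0.5532090519
Term 3 = 0 (no dividend yield, q = 0)
Theta = -1.6064342475 + (0.5532090519) + (0.0000000000) = -1.053225


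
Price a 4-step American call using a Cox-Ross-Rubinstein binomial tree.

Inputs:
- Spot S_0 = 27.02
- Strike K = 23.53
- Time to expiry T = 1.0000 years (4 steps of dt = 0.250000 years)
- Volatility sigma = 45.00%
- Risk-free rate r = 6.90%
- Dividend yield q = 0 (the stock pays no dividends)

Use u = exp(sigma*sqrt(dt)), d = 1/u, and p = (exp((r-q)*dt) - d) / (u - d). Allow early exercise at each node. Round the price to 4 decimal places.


Answer: Price = V(0,0) = 7.4737

Derivation:
dt = T/N = 0.250000
u = exp(sigma*sqrt(dt)) = 1.252323; d = 1/u = 0.798516
p = (exp((r-q)*dt) - d) / (u - d) = 0.482328
Discount per step: exp(-r*dt) = 0.982898
Stock lattice S(k, i) with i counting down-moves:
  k=0: S(0,0) = 27.0200
  k=1: S(1,0) = 33.8378; S(1,1) = 21.5759
  k=2: S(2,0) = 42.3758; S(2,1) = 27.0200; S(2,2) = 17.2287
  k=3: S(3,0) = 53.0682; S(3,1) = 33.8378; S(3,2) = 21.5759; S(3,3) = 13.7574
  k=4: S(4,0) = 66.4585; S(4,1) = 42.3758; S(4,2) = 27.0200; S(4,3) = 17.2287; S(4,4) = 10.9855
Terminal payoffs V(N, i) = max(S_T - K, 0):
  V(4,0) = 42.928476; V(4,1) = 18.845795; V(4,2) = 3.490000; V(4,3) = 0.000000; V(4,4) = 0.000000
Backward induction: V(k, i) = exp(-r*dt) * [p * V(k+1, i) + (1-p) * V(k+1, i+1)]; then take max(V_cont, immediate exercise) for American.
  V(3,0) = exp(-r*dt) * [p*42.928476 + (1-p)*18.845795] = 29.940583; exercise = 29.538171; V(3,0) = max -> 29.940583
  V(3,1) = exp(-r*dt) * [p*18.845795 + (1-p)*3.490000] = 10.710172; exercise = 10.307760; V(3,1) = max -> 10.710172
  V(3,2) = exp(-r*dt) * [p*3.490000 + (1-p)*0.000000] = 1.654535; exercise = 0.000000; V(3,2) = max -> 1.654535
  V(3,3) = exp(-r*dt) * [p*0.000000 + (1-p)*0.000000] = 0.000000; exercise = 0.000000; V(3,3) = max -> 0.000000
  V(2,0) = exp(-r*dt) * [p*29.940583 + (1-p)*10.710172] = 19.643737; exercise = 18.845795; V(2,0) = max -> 19.643737
  V(2,1) = exp(-r*dt) * [p*10.710172 + (1-p)*1.654535] = 5.919325; exercise = 3.490000; V(2,1) = max -> 5.919325
  V(2,2) = exp(-r*dt) * [p*1.654535 + (1-p)*0.000000] = 0.784380; exercise = 0.000000; V(2,2) = max -> 0.784380
  V(1,0) = exp(-r*dt) * [p*19.643737 + (1-p)*5.919325] = 12.324545; exercise = 10.307760; V(1,0) = max -> 12.324545
  V(1,1) = exp(-r*dt) * [p*5.919325 + (1-p)*0.784380] = 3.205334; exercise = 0.000000; V(1,1) = max -> 3.205334
  V(0,0) = exp(-r*dt) * [p*12.324545 + (1-p)*3.205334] = 7.473742; exercise = 3.490000; V(0,0) = max -> 7.473742


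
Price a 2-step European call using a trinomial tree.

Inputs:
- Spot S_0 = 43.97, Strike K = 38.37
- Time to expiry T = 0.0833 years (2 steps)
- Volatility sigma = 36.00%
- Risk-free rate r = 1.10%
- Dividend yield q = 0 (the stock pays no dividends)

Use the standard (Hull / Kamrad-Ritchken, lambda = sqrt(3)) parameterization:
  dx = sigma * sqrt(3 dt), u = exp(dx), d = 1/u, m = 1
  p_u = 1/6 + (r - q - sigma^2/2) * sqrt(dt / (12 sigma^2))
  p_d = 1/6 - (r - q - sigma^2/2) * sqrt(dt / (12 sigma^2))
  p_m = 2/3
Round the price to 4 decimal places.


Answer: Price = V(0,0) = 5.7666

Derivation:
dt = T/N = 0.041650; dx = sigma*sqrt(3*dt) = 0.127254
u = exp(dx) = 1.135705; d = 1/u = 0.880510
p_u = 0.157862, p_m = 0.666667, p_d = 0.175471
Discount per step: exp(-r*dt) = 0.999542
Stock lattice S(k, j) with j the centered position index:
  k=0: S(0,+0) = 43.9700
  k=1: S(1,-1) = 38.7160; S(1,+0) = 43.9700; S(1,+1) = 49.9370
  k=2: S(2,-2) = 34.0899; S(2,-1) = 38.7160; S(2,+0) = 43.9700; S(2,+1) = 49.9370; S(2,+2) = 56.7137
Terminal payoffs V(N, j) = max(S_T - K, 0):
  V(2,-2) = 0.000000; V(2,-1) = 0.346034; V(2,+0) = 5.600000; V(2,+1) = 11.566957; V(2,+2) = 18.343660
Backward induction: V(k, j) = exp(-r*dt) * [p_u * V(k+1, j+1) + p_m * V(k+1, j) + p_d * V(k+1, j-1)]
  V(1,-1) = exp(-r*dt) * [p_u*5.600000 + p_m*0.346034 + p_d*0.000000] = 1.114208
  V(1,+0) = exp(-r*dt) * [p_u*11.566957 + p_m*5.600000 + p_d*0.346034] = 5.617465
  V(1,+1) = exp(-r*dt) * [p_u*18.343660 + p_m*11.566957 + p_d*5.600000] = 11.584407
  V(0,+0) = exp(-r*dt) * [p_u*11.584407 + p_m*5.617465 + p_d*1.114208] = 5.766586


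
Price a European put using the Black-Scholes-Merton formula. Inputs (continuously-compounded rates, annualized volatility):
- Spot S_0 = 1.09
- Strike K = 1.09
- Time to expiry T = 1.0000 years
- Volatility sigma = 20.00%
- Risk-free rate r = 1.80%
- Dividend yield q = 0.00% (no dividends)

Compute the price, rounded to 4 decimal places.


d1 = (ln(S/K) + (r - q + 0.5*sigma^2) * T) / (sigma * sqrt(T)) = 0.19000000
d2 = d1 - sigma * sqrt(T) = -0.01000000
exp(-rT) = 0.98216103; exp(-qT) = 1.00000000
P = K * exp(-rT) * N(-d2) - S_0 * exp(-qT) * N(-d1)
N(-d1) = 0.42465457; N(-d2) = 0.50398936
P = 1.0900 * 0.98216103 * 0.50398936 - 1.0900 * 1.00000000 * 0.42465457 = 0.0767

Answer: Price = 0.0767


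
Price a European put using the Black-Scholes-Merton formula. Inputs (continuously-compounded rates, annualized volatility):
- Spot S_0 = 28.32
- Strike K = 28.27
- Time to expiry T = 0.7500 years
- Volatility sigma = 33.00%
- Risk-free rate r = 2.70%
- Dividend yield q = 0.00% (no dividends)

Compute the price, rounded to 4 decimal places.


Answer: Price = 2.8839

Derivation:
d1 = (ln(S/K) + (r - q + 0.5*sigma^2) * T) / (sigma * sqrt(T)) = 0.21993405
d2 = d1 - sigma * sqrt(T) = -0.06585433
exp(-rT) = 0.97995365; exp(-qT) = 1.00000000
P = K * exp(-rT) * N(-d2) - S_0 * exp(-qT) * N(-d1)
N(-d1) = 0.41296126; N(-d2) = 0.52625310
P = 28.2700 * 0.97995365 * 0.52625310 - 28.3200 * 1.00000000 * 0.41296126 = 2.8839


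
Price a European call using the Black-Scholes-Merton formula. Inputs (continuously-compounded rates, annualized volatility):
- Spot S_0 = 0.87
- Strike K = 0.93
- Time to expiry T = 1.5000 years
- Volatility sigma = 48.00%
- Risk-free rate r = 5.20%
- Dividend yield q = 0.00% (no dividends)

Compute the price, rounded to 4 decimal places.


Answer: Price = 0.2049

Derivation:
d1 = (ln(S/K) + (r - q + 0.5*sigma^2) * T) / (sigma * sqrt(T)) = 0.31317513
d2 = d1 - sigma * sqrt(T) = -0.27470241
exp(-rT) = 0.92496443; exp(-qT) = 1.00000000
C = S_0 * exp(-qT) * N(d1) - K * exp(-rT) * N(d2)
N(d1) = 0.62292619; N(d2) = 0.39177244
C = 0.8700 * 1.00000000 * 0.62292619 - 0.9300 * 0.92496443 * 0.39177244 = 0.2049


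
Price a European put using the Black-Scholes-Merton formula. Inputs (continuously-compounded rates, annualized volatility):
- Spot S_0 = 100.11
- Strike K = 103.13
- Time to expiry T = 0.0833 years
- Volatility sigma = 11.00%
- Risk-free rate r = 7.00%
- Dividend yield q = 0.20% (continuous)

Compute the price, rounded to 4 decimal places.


Answer: Price = 2.8533

Derivation:
d1 = (ln(S/K) + (r - q + 0.5*sigma^2) * T) / (sigma * sqrt(T)) = -0.74185606
d2 = d1 - sigma * sqrt(T) = -0.77360397
exp(-rT) = 0.99418597; exp(-qT) = 0.99983341
P = K * exp(-rT) * N(-d2) - S_0 * exp(-qT) * N(-d1)
N(-d1) = 0.77091272; N(-d2) = 0.78041749
P = 103.1300 * 0.99418597 * 0.78041749 - 100.1100 * 0.99983341 * 0.77091272 = 2.8533


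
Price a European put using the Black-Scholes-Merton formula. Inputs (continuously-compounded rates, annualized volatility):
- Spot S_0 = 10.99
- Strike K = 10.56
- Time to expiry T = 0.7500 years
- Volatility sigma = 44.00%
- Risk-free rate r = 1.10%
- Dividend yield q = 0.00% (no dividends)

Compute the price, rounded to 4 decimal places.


d1 = (ln(S/K) + (r - q + 0.5*sigma^2) * T) / (sigma * sqrt(T)) = 0.31691935
d2 = d1 - sigma * sqrt(T) = -0.06413183
exp(-rT) = 0.99178394; exp(-qT) = 1.00000000
P = K * exp(-rT) * N(-d2) - S_0 * exp(-qT) * N(-d1)
N(-d1) = 0.37565240; N(-d2) = 0.52556737
P = 10.5600 * 0.99178394 * 0.52556737 - 10.9900 * 1.00000000 * 0.37565240 = 1.3760

Answer: Price = 1.3760


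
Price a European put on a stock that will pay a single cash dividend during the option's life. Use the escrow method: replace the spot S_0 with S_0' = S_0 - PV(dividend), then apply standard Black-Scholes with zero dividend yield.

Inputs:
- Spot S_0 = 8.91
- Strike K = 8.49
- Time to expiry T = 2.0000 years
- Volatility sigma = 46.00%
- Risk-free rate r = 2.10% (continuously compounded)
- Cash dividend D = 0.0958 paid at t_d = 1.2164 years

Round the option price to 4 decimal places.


PV(D) = D * exp(-r * t_d) = 0.0958 * 0.97477910 = 0.09338384
S_0' = S_0 - PV(D) = 8.9100 - 0.09338384 = 8.81661616
d1 = (ln(S_0'/K) + (r + sigma^2/2)*T) / (sigma*sqrt(T)) = 0.44785859
d2 = d1 - sigma*sqrt(T) = -0.20267964
exp(-rT) = 0.95886978
N(-d1) = 0.32712763; N(-d2) = 0.58030728
P = K * exp(-rT) * N(-d2) - S_0' * N(-d1) = 8.4900 * 0.95886978 * 0.58030728 - 8.81661616 * 0.32712763 = 1.8400

Answer: Price = 1.8400


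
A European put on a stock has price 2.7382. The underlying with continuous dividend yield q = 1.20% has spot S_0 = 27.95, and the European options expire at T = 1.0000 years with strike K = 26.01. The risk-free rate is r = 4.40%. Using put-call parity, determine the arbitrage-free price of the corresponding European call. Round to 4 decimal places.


Answer: Call price = 5.4644

Derivation:
Put-call parity: C - P = S_0 * exp(-qT) - K * exp(-rT).
S_0 * exp(-qT) = 27.9500 * 0.98807171 = 27.61660437
K * exp(-rT) = 26.0100 * 0.95695396 = 24.89037243
C = P + S*exp(-qT) - K*exp(-rT)
C = 2.7382 + 27.61660437 - 24.89037243 = 5.4644


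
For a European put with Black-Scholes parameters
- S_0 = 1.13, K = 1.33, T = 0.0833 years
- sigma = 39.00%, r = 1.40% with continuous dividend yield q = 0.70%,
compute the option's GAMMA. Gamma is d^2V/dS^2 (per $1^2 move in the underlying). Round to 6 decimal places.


Answer: Gamma = 1.199142

Derivation:
d1 = -1.3863020454; d2 = -1.4988628290
phi(d1) = 0.1526122003; exp(-qT) = 0.9994170700; exp(-rT) = 0.9988344797
Gamma = exp(-qT) * phi(d1) / (S * sigma * sqrt(T)) = 0.9994170700 * 0.1526122003 / (1.1300 * 0.3900 * 0.2886173938) = 1.199142


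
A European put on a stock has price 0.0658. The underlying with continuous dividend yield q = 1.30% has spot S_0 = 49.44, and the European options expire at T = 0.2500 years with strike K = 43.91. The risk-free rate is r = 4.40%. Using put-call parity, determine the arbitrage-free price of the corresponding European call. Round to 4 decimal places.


Answer: Call price = 5.9157

Derivation:
Put-call parity: C - P = S_0 * exp(-qT) - K * exp(-rT).
S_0 * exp(-qT) = 49.4400 * 0.99675528 = 49.27958082
K * exp(-rT) = 43.9100 * 0.98906028 = 43.42963684
C = P + S*exp(-qT) - K*exp(-rT)
C = 0.0658 + 49.27958082 - 43.42963684 = 5.9157


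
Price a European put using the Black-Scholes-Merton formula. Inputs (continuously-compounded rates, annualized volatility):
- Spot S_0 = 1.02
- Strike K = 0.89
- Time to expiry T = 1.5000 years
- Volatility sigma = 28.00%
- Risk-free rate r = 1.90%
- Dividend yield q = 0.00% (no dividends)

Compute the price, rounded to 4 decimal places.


Answer: Price = 0.0652

Derivation:
d1 = (ln(S/K) + (r - q + 0.5*sigma^2) * T) / (sigma * sqrt(T)) = 0.65213711
d2 = d1 - sigma * sqrt(T) = 0.30920855
exp(-rT) = 0.97190229; exp(-qT) = 1.00000000
P = K * exp(-rT) * N(-d2) - S_0 * exp(-qT) * N(-d1)
N(-d1) = 0.25715636; N(-d2) = 0.37858145
P = 0.8900 * 0.97190229 * 0.37858145 - 1.0200 * 1.00000000 * 0.25715636 = 0.0652


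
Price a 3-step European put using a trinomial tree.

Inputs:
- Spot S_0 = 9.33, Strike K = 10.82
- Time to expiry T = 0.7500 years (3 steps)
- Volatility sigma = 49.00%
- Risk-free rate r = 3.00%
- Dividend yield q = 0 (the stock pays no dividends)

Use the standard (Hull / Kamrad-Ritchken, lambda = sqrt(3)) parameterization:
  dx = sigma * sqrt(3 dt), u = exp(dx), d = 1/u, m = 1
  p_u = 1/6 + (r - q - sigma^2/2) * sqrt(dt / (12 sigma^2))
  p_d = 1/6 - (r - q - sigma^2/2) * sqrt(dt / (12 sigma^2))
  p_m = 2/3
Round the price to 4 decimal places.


dt = T/N = 0.250000; dx = sigma*sqrt(3*dt) = 0.424352
u = exp(dx) = 1.528600; d = 1/u = 0.654193
p_u = 0.140141, p_m = 0.666667, p_d = 0.193192
Discount per step: exp(-r*dt) = 0.992528
Stock lattice S(k, j) with j the centered position index:
  k=0: S(0,+0) = 9.3300
  k=1: S(1,-1) = 6.1036; S(1,+0) = 9.3300; S(1,+1) = 14.2618
  k=2: S(2,-2) = 3.9929; S(2,-1) = 6.1036; S(2,+0) = 9.3300; S(2,+1) = 14.2618; S(2,+2) = 21.8007
  k=3: S(3,-3) = 2.6122; S(3,-2) = 3.9929; S(3,-1) = 6.1036; S(3,+0) = 9.3300; S(3,+1) = 14.2618; S(3,+2) = 21.8007; S(3,+3) = 33.3245
Terminal payoffs V(N, j) = max(K - S_T, 0):
  V(3,-3) = 8.207839; V(3,-2) = 6.827051; V(3,-1) = 4.716377; V(3,+0) = 1.490000; V(3,+1) = 0.000000; V(3,+2) = 0.000000; V(3,+3) = 0.000000
Backward induction: V(k, j) = exp(-r*dt) * [p_u * V(k+1, j+1) + p_m * V(k+1, j) + p_d * V(k+1, j-1)]
  V(2,-2) = exp(-r*dt) * [p_u*4.716377 + p_m*6.827051 + p_d*8.207839] = 6.747222
  V(2,-1) = exp(-r*dt) * [p_u*1.490000 + p_m*4.716377 + p_d*6.827051] = 4.637086
  V(2,+0) = exp(-r*dt) * [p_u*0.000000 + p_m*1.490000 + p_d*4.716377] = 1.890271
  V(2,+1) = exp(-r*dt) * [p_u*0.000000 + p_m*0.000000 + p_d*1.490000] = 0.285706
  V(2,+2) = exp(-r*dt) * [p_u*0.000000 + p_m*0.000000 + p_d*0.000000] = 0.000000
  V(1,-1) = exp(-r*dt) * [p_u*1.890271 + p_m*4.637086 + p_d*6.747222] = 4.624989
  V(1,+0) = exp(-r*dt) * [p_u*0.285706 + p_m*1.890271 + p_d*4.637086] = 2.179661
  V(1,+1) = exp(-r*dt) * [p_u*0.000000 + p_m*0.285706 + p_d*1.890271] = 0.551505
  V(0,+0) = exp(-r*dt) * [p_u*0.551505 + p_m*2.179661 + p_d*4.624989] = 2.405797

Answer: Price = V(0,0) = 2.4058


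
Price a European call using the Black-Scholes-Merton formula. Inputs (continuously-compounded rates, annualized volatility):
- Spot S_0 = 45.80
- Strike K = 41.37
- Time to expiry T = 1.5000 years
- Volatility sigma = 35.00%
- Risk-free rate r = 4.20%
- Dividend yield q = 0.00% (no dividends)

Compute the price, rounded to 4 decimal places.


Answer: Price = 11.1749

Derivation:
d1 = (ln(S/K) + (r - q + 0.5*sigma^2) * T) / (sigma * sqrt(T)) = 0.59861589
d2 = d1 - sigma * sqrt(T) = 0.16995519
exp(-rT) = 0.93894347; exp(-qT) = 1.00000000
C = S_0 * exp(-qT) * N(d1) - K * exp(-rT) * N(d2)
N(d1) = 0.72528547; N(d2) = 0.56747731
C = 45.8000 * 1.00000000 * 0.72528547 - 41.3700 * 0.93894347 * 0.56747731 = 11.1749


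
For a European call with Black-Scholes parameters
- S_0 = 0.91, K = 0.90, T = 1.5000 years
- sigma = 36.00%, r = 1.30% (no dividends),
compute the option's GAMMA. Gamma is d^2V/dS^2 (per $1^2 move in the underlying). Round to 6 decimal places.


Answer: Gamma = 0.953435

Derivation:
d1 = 0.2897425124; d2 = -0.1511656413
phi(d1) = 0.3825431219; exp(-qT) = 1.0000000000; exp(-rT) = 0.9806888952
Gamma = exp(-qT) * phi(d1) / (S * sigma * sqrt(T)) = 1.0000000000 * 0.3825431219 / (0.9100 * 0.3600 * 1.2247448714) = 0.953435


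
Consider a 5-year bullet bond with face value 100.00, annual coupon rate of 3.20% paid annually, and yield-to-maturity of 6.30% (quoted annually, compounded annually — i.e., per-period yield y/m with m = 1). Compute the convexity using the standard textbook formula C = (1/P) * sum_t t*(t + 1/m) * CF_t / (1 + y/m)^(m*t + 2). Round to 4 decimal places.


Answer: Convexity = 24.2591

Derivation:
Coupon per period c = face * coupon_rate / m = 3.200000
Periods per year m = 1; per-period yield y/m = 0.063000
Number of cashflows N = 5
Cashflows (t years, CF_t, discount factor 1/(1+y/m)^(m*t), PV):
  t = 1.0000: CF_t = 3.200000, DF = 0.940734, PV = 3.010348
  t = 2.0000: CF_t = 3.200000, DF = 0.884980, PV = 2.831936
  t = 3.0000: CF_t = 3.200000, DF = 0.832531, PV = 2.664098
  t = 4.0000: CF_t = 3.200000, DF = 0.783190, PV = 2.506207
  t = 5.0000: CF_t = 103.200000, DF = 0.736773, PV = 76.034969
Price P = sum_t PV_t = 87.047558
Convexity numerator sum_t t*(t + 1/m) * CF_t / (1+y/m)^(m*t + 2):
  t = 1.0000: term = 5.328196
  t = 2.0000: term = 15.037241
  t = 3.0000: term = 28.292082
  t = 4.0000: term = 44.358861
  t = 5.0000: term = 2018.682882
Convexity = (1/P) * sum = 2111.699262 / 87.047558 = 24.259144


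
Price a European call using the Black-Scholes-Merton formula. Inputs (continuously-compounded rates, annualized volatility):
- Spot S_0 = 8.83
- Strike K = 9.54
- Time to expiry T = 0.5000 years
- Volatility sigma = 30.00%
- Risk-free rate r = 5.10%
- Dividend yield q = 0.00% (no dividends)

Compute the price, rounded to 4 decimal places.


Answer: Price = 0.5535

Derivation:
d1 = (ln(S/K) + (r - q + 0.5*sigma^2) * T) / (sigma * sqrt(T)) = -0.13830288
d2 = d1 - sigma * sqrt(T) = -0.35043491
exp(-rT) = 0.97482238; exp(-qT) = 1.00000000
C = S_0 * exp(-qT) * N(d1) - K * exp(-rT) * N(d2)
N(d1) = 0.44500053; N(d2) = 0.36300616
C = 8.8300 * 1.00000000 * 0.44500053 - 9.5400 * 0.97482238 * 0.36300616 = 0.5535


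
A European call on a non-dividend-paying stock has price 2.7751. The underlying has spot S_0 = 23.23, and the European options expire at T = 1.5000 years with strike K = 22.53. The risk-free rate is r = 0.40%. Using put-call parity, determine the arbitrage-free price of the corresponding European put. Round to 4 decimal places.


Put-call parity: C - P = S_0 * exp(-qT) - K * exp(-rT).
S_0 * exp(-qT) = 23.2300 * 1.00000000 = 23.23000000
K * exp(-rT) = 22.5300 * 0.99401796 = 22.39522473
P = C - S*exp(-qT) + K*exp(-rT)
P = 2.7751 - 23.23000000 + 22.39522473 = 1.9403

Answer: Put price = 1.9403


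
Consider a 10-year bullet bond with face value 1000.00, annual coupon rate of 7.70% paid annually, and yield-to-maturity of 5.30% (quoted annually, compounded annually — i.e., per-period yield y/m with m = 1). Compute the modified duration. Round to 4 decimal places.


Answer: Modified duration = 7.1796

Derivation:
Coupon per period c = face * coupon_rate / m = 77.000000
Periods per year m = 1; per-period yield y/m = 0.053000
Number of cashflows N = 10
Cashflows (t years, CF_t, discount factor 1/(1+y/m)^(m*t), PV):
  t = 1.0000: CF_t = 77.000000, DF = 0.949668, PV = 73.124406
  t = 2.0000: CF_t = 77.000000, DF = 0.901869, PV = 69.443881
  t = 3.0000: CF_t = 77.000000, DF = 0.856475, PV = 65.948605
  t = 4.0000: CF_t = 77.000000, DF = 0.813367, PV = 62.629254
  t = 5.0000: CF_t = 77.000000, DF = 0.772428, PV = 59.476975
  t = 6.0000: CF_t = 77.000000, DF = 0.733550, PV = 56.483357
  t = 7.0000: CF_t = 77.000000, DF = 0.696629, PV = 53.640415
  t = 8.0000: CF_t = 77.000000, DF = 0.661566, PV = 50.940565
  t = 9.0000: CF_t = 77.000000, DF = 0.628268, PV = 48.376605
  t = 10.0000: CF_t = 1077.000000, DF = 0.596645, PV = 642.587083
Price P = sum_t PV_t = 1182.651145
First compute Macaulay numerator sum_t t * PV_t:
  t * PV_t at t = 1.0000: 73.124406
  t * PV_t at t = 2.0000: 138.887762
  t * PV_t at t = 3.0000: 197.845814
  t * PV_t at t = 4.0000: 250.517017
  t * PV_t at t = 5.0000: 297.384873
  t * PV_t at t = 6.0000: 338.900140
  t * PV_t at t = 7.0000: 375.482903
  t * PV_t at t = 8.0000: 407.524518
  t * PV_t at t = 9.0000: 435.389443
  t * PV_t at t = 10.0000: 6425.870832
Macaulay duration D = 8940.927708 / 1182.651145 = 7.560072
Modified duration = D / (1 + y/m) = 7.560072 / (1 + 0.053000) = 7.179555


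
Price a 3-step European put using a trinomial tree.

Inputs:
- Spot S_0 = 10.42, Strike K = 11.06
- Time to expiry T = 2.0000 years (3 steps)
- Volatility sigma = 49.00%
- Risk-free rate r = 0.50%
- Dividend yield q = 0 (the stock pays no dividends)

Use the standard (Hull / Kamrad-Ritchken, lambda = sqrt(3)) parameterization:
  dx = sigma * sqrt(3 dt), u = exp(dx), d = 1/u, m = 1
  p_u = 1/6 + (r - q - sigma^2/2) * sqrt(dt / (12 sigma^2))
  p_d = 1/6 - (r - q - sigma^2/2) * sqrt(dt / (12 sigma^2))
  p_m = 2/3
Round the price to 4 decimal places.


dt = T/N = 0.666667; dx = sigma*sqrt(3*dt) = 0.692965
u = exp(dx) = 1.999635; d = 1/u = 0.500091
p_u = 0.111325, p_m = 0.666667, p_d = 0.222009
Discount per step: exp(-r*dt) = 0.996672
Stock lattice S(k, j) with j the centered position index:
  k=0: S(0,+0) = 10.4200
  k=1: S(1,-1) = 5.2110; S(1,+0) = 10.4200; S(1,+1) = 20.8362
  k=2: S(2,-2) = 2.6060; S(2,-1) = 5.2110; S(2,+0) = 10.4200; S(2,+1) = 20.8362; S(2,+2) = 41.6648
  k=3: S(3,-3) = 1.3032; S(3,-2) = 2.6060; S(3,-1) = 5.2110; S(3,+0) = 10.4200; S(3,+1) = 20.8362; S(3,+2) = 41.6648; S(3,+3) = 83.3144
Terminal payoffs V(N, j) = max(K - S_T, 0):
  V(3,-3) = 9.756787; V(3,-2) = 8.454049; V(3,-1) = 5.849049; V(3,+0) = 0.640000; V(3,+1) = 0.000000; V(3,+2) = 0.000000; V(3,+3) = 0.000000
Backward induction: V(k, j) = exp(-r*dt) * [p_u * V(k+1, j+1) + p_m * V(k+1, j) + p_d * V(k+1, j-1)]
  V(2,-2) = exp(-r*dt) * [p_u*5.849049 + p_m*8.454049 + p_d*9.756787] = 8.425136
  V(2,-1) = exp(-r*dt) * [p_u*0.640000 + p_m*5.849049 + p_d*8.454049] = 5.828026
  V(2,+0) = exp(-r*dt) * [p_u*0.000000 + p_m*0.640000 + p_d*5.849049] = 1.719465
  V(2,+1) = exp(-r*dt) * [p_u*0.000000 + p_m*0.000000 + p_d*0.640000] = 0.141613
  V(2,+2) = exp(-r*dt) * [p_u*0.000000 + p_m*0.000000 + p_d*0.000000] = 0.000000
  V(1,-1) = exp(-r*dt) * [p_u*1.719465 + p_m*5.828026 + p_d*8.425136] = 5.927431
  V(1,+0) = exp(-r*dt) * [p_u*0.141613 + p_m*1.719465 + p_d*5.828026] = 2.447774
  V(1,+1) = exp(-r*dt) * [p_u*0.000000 + p_m*0.141613 + p_d*1.719465] = 0.474560
  V(0,+0) = exp(-r*dt) * [p_u*0.474560 + p_m*2.447774 + p_d*5.927431] = 2.990635

Answer: Price = V(0,0) = 2.9906


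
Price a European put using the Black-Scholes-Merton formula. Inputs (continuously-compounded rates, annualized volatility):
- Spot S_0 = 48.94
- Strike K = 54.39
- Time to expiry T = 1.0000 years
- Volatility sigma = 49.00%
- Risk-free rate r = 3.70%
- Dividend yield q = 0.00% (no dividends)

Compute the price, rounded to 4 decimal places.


Answer: Price = 11.6394

Derivation:
d1 = (ln(S/K) + (r - q + 0.5*sigma^2) * T) / (sigma * sqrt(T)) = 0.10503009
d2 = d1 - sigma * sqrt(T) = -0.38496991
exp(-rT) = 0.96367614; exp(-qT) = 1.00000000
P = K * exp(-rT) * N(-d2) - S_0 * exp(-qT) * N(-d1)
N(-d1) = 0.45817597; N(-d2) = 0.64987015
P = 54.3900 * 0.96367614 * 0.64987015 - 48.9400 * 1.00000000 * 0.45817597 = 11.6394


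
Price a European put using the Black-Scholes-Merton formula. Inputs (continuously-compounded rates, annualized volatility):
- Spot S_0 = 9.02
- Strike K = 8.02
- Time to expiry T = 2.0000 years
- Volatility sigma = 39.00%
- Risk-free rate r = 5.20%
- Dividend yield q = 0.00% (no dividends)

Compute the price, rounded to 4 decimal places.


d1 = (ln(S/K) + (r - q + 0.5*sigma^2) * T) / (sigma * sqrt(T)) = 0.67738275
d2 = d1 - sigma * sqrt(T) = 0.12583946
exp(-rT) = 0.90122530; exp(-qT) = 1.00000000
P = K * exp(-rT) * N(-d2) - S_0 * exp(-qT) * N(-d1)
N(-d1) = 0.24908157; N(-d2) = 0.44992950
P = 8.0200 * 0.90122530 * 0.44992950 - 9.0200 * 1.00000000 * 0.24908157 = 1.0053

Answer: Price = 1.0053


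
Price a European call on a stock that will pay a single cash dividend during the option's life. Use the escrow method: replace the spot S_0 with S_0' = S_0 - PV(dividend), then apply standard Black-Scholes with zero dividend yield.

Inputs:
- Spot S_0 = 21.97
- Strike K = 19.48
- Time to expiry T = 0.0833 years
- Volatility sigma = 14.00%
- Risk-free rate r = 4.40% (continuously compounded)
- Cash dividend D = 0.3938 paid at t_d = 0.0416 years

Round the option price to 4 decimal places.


PV(D) = D * exp(-r * t_d) = 0.3938 * 0.99817127 = 0.39307985
S_0' = S_0 - PV(D) = 21.9700 - 0.39307985 = 21.57692015
d1 = (ln(S_0'/K) + (r + sigma^2/2)*T) / (sigma*sqrt(T)) = 2.64110094
d2 = d1 - sigma*sqrt(T) = 2.60069450
exp(-rT) = 0.99634151
N(d1) = 0.99586815; N(d2) = 0.99534824
C = S_0' * N(d1) - K * exp(-rT) * N(d2) = 21.57692015 * 0.99586815 - 19.4800 * 0.99634151 * 0.99534824 = 2.1693

Answer: Price = 2.1693


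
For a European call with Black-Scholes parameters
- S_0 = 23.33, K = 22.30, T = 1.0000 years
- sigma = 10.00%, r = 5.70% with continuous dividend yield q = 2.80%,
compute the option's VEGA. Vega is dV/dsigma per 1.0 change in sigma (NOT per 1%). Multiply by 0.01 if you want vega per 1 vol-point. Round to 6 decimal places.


d1 = 0.7915340757; d2 = 0.6915340757
phi(d1) = 0.2916497655; exp(-qT) = 0.9723883668; exp(-rT) = 0.9445940694
Vega = S * exp(-qT) * phi(d1) * sqrt(T) = 23.3300 * 0.9723883668 * 0.2916497655 * 1.0000000000 = 6.616314

Answer: Vega = 6.616314


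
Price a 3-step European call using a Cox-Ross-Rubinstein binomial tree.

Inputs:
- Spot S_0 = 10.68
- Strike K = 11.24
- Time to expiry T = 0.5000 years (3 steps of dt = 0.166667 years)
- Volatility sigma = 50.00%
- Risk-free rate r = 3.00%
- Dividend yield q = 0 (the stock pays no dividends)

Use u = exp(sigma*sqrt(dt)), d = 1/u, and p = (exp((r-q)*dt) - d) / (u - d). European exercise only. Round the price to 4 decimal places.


Answer: Price = V(0,0) = 1.4482

Derivation:
dt = T/N = 0.166667
u = exp(sigma*sqrt(dt)) = 1.226450; d = 1/u = 0.815361
p = (exp((r-q)*dt) - d) / (u - d) = 0.461339
Discount per step: exp(-r*dt) = 0.995012
Stock lattice S(k, i) with i counting down-moves:
  k=0: S(0,0) = 10.6800
  k=1: S(1,0) = 13.0985; S(1,1) = 8.7081
  k=2: S(2,0) = 16.0646; S(2,1) = 10.6800; S(2,2) = 7.1002
  k=3: S(3,0) = 19.7025; S(3,1) = 13.0985; S(3,2) = 8.7081; S(3,3) = 5.7892
Terminal payoffs V(N, i) = max(S_T - K, 0):
  V(3,0) = 8.462495; V(3,1) = 1.858490; V(3,2) = 0.000000; V(3,3) = 0.000000
Backward induction: V(k, i) = exp(-r*dt) * [p * V(k+1, i) + (1-p) * V(k+1, i+1)].
  V(2,0) = exp(-r*dt) * [p*8.462495 + (1-p)*1.858490] = 4.880708
  V(2,1) = exp(-r*dt) * [p*1.858490 + (1-p)*0.000000] = 0.853117
  V(2,2) = exp(-r*dt) * [p*0.000000 + (1-p)*0.000000] = 0.000000
  V(1,0) = exp(-r*dt) * [p*4.880708 + (1-p)*0.853117] = 2.697679
  V(1,1) = exp(-r*dt) * [p*0.853117 + (1-p)*0.000000] = 0.391613
  V(0,0) = exp(-r*dt) * [p*2.697679 + (1-p)*0.391613] = 1.448231


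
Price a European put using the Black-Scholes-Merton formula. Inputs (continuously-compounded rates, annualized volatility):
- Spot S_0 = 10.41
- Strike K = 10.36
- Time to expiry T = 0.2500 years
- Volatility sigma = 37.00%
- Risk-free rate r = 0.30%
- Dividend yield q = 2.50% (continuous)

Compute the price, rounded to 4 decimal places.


d1 = (ln(S/K) + (r - q + 0.5*sigma^2) * T) / (sigma * sqrt(T)) = 0.08879538
d2 = d1 - sigma * sqrt(T) = -0.09620462
exp(-rT) = 0.99925028; exp(-qT) = 0.99376949
P = K * exp(-rT) * N(-d2) - S_0 * exp(-qT) * N(-d1)
N(-d1) = 0.46462226; N(-d2) = 0.53832097
P = 10.3600 * 0.99925028 * 0.53832097 - 10.4100 * 0.99376949 * 0.46462226 = 0.7662

Answer: Price = 0.7662


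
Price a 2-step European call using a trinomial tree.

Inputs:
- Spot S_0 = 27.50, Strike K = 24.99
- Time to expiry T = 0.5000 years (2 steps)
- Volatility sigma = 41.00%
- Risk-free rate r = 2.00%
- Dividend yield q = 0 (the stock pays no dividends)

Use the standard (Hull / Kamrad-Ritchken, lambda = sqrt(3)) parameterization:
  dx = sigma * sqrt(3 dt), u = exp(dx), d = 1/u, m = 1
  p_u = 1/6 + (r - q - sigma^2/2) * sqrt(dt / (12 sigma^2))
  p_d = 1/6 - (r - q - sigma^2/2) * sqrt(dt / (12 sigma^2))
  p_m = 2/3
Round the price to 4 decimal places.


dt = T/N = 0.250000; dx = sigma*sqrt(3*dt) = 0.355070
u = exp(dx) = 1.426281; d = 1/u = 0.701124
p_u = 0.144118, p_m = 0.666667, p_d = 0.189215
Discount per step: exp(-r*dt) = 0.995012
Stock lattice S(k, j) with j the centered position index:
  k=0: S(0,+0) = 27.5000
  k=1: S(1,-1) = 19.2809; S(1,+0) = 27.5000; S(1,+1) = 39.2227
  k=2: S(2,-2) = 13.5183; S(2,-1) = 19.2809; S(2,+0) = 27.5000; S(2,+1) = 39.2227; S(2,+2) = 55.9426
Terminal payoffs V(N, j) = max(S_T - K, 0):
  V(2,-2) = 0.000000; V(2,-1) = 0.000000; V(2,+0) = 2.510000; V(2,+1) = 14.232730; V(2,+2) = 30.952638
Backward induction: V(k, j) = exp(-r*dt) * [p_u * V(k+1, j+1) + p_m * V(k+1, j) + p_d * V(k+1, j-1)]
  V(1,-1) = exp(-r*dt) * [p_u*2.510000 + p_m*0.000000 + p_d*0.000000] = 0.359933
  V(1,+0) = exp(-r*dt) * [p_u*14.232730 + p_m*2.510000 + p_d*0.000000] = 3.705954
  V(1,+1) = exp(-r*dt) * [p_u*30.952638 + p_m*14.232730 + p_d*2.510000] = 14.352317
  V(0,+0) = exp(-r*dt) * [p_u*14.352317 + p_m*3.705954 + p_d*0.359933] = 4.584194

Answer: Price = V(0,0) = 4.5842


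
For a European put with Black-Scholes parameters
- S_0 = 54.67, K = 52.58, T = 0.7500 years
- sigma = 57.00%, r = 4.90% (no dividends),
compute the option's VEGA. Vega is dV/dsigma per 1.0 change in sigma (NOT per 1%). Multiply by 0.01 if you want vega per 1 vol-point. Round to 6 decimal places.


d1 = 0.4002289174; d2 = -0.0934055627
phi(d1) = 0.3682364108; exp(-qT) = 1.0000000000; exp(-rT) = 0.9639170845
Vega = S * exp(-qT) * phi(d1) * sqrt(T) = 54.6700 * 1.0000000000 * 0.3682364108 * 0.8660254038 = 17.434377

Answer: Vega = 17.434377


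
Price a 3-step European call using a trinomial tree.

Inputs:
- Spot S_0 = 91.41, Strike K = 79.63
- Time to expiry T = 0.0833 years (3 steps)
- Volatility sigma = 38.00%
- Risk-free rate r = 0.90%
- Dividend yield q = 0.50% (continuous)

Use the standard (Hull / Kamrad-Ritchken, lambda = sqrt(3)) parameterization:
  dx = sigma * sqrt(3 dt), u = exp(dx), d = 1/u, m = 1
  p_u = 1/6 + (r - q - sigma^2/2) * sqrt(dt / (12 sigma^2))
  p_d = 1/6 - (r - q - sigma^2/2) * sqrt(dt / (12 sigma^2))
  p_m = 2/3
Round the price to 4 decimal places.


dt = T/N = 0.027767; dx = sigma*sqrt(3*dt) = 0.109675
u = exp(dx) = 1.115915; d = 1/u = 0.896126
p_u = 0.158033, p_m = 0.666667, p_d = 0.175300
Discount per step: exp(-r*dt) = 0.999750
Stock lattice S(k, j) with j the centered position index:
  k=0: S(0,+0) = 91.4100
  k=1: S(1,-1) = 81.9148; S(1,+0) = 91.4100; S(1,+1) = 102.0058
  k=2: S(2,-2) = 73.4060; S(2,-1) = 81.9148; S(2,+0) = 91.4100; S(2,+1) = 102.0058; S(2,+2) = 113.8298
  k=3: S(3,-3) = 65.7810; S(3,-2) = 73.4060; S(3,-1) = 81.9148; S(3,+0) = 91.4100; S(3,+1) = 102.0058; S(3,+2) = 113.8298; S(3,+3) = 127.0243
Terminal payoffs V(N, j) = max(S_T - K, 0):
  V(3,-3) = 0.000000; V(3,-2) = 0.000000; V(3,-1) = 2.284848; V(3,+0) = 11.780000; V(3,+1) = 22.375781; V(3,+2) = 34.199772; V(3,+3) = 47.394339
Backward induction: V(k, j) = exp(-r*dt) * [p_u * V(k+1, j+1) + p_m * V(k+1, j) + p_d * V(k+1, j-1)]
  V(2,-2) = exp(-r*dt) * [p_u*2.284848 + p_m*0.000000 + p_d*0.000000] = 0.360992
  V(2,-1) = exp(-r*dt) * [p_u*11.780000 + p_m*2.284848 + p_d*0.000000] = 3.384021
  V(2,+0) = exp(-r*dt) * [p_u*22.375781 + p_m*11.780000 + p_d*2.284848] = 11.787043
  V(2,+1) = exp(-r*dt) * [p_u*34.199772 + p_m*22.375781 + p_d*11.780000] = 22.381335
  V(2,+2) = exp(-r*dt) * [p_u*47.394339 + p_m*34.199772 + p_d*22.375781] = 34.203662
  V(1,-1) = exp(-r*dt) * [p_u*11.787043 + p_m*3.384021 + p_d*0.360992] = 4.180998
  V(1,+0) = exp(-r*dt) * [p_u*22.381335 + p_m*11.787043 + p_d*3.384021] = 11.985251
  V(1,+1) = exp(-r*dt) * [p_u*34.203662 + p_m*22.381335 + p_d*11.787043] = 22.386885
  V(0,+0) = exp(-r*dt) * [p_u*22.386885 + p_m*11.985251 + p_d*4.180998] = 12.257909

Answer: Price = V(0,0) = 12.2579


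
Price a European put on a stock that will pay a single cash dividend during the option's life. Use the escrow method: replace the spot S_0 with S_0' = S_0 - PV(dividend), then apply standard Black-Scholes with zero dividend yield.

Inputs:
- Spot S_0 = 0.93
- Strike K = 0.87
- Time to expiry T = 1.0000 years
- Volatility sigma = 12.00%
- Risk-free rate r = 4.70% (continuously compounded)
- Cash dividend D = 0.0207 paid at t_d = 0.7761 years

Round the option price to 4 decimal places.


Answer: Price = 0.0133

Derivation:
PV(D) = D * exp(-r * t_d) = 0.0207 * 0.96418056 = 0.01995854
S_0' = S_0 - PV(D) = 0.9300 - 0.01995854 = 0.91004146
d1 = (ln(S_0'/K) + (r + sigma^2/2)*T) / (sigma*sqrt(T)) = 0.82664125
d2 = d1 - sigma*sqrt(T) = 0.70664125
exp(-rT) = 0.95408740
N(-d1) = 0.20422022; N(-d2) = 0.23989472
P = K * exp(-rT) * N(-d2) - S_0' * N(-d1) = 0.8700 * 0.95408740 * 0.23989472 - 0.91004146 * 0.20422022 = 0.0133


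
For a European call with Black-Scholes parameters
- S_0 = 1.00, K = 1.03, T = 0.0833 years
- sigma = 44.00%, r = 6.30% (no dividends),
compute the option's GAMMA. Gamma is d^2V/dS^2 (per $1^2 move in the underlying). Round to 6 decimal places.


d1 = -0.1279411821; d2 = -0.2549328354
phi(d1) = 0.3956904734; exp(-qT) = 1.0000000000; exp(-rT) = 0.9947658462
Gamma = exp(-qT) * phi(d1) / (S * sigma * sqrt(T)) = 1.0000000000 * 0.3956904734 / (1.0000 * 0.4400 * 0.2886173938) = 3.115878

Answer: Gamma = 3.115878
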